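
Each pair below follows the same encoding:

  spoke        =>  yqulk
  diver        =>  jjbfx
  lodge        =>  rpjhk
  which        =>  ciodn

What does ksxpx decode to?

error

Shifts by position in spoke: pos 0: s→y (+6), pos 1: p→q (+1), pos 2: o→u (+6), pos 3: k→l (+1) — repeating every 2. It's a Vigenère-style cipher with numeric key [6,1]: position i shifts by key[i mod 2].
Reversing it on ksxpx: k−6=e, s−1=r, x−6=r, p−1=o, x−6=r.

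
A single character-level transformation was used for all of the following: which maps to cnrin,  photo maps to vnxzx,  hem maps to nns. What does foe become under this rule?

The rule splits by letter class: vowels +9, consonants +6.
Applying it to foe: f(cons)+6=l, o(vowel)+9=x, e(vowel)+9=n.

lxn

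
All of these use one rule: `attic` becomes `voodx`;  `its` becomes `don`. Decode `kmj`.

pro

Compare letters: a→v is +21, t→o is +21, t→o is +21 — a constant shift. It's a constant shift of +21 (ROT21).
Decoding kmj: k−21=p, m−21=r, j−21=o.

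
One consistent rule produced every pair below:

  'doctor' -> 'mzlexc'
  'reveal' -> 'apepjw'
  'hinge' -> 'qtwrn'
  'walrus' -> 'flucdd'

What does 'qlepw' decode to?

Shifts by position in doctor: pos 0: d→m (+9), pos 1: o→z (+11), pos 2: c→l (+9), pos 3: t→e (+11) — repeating every 2. A repeating key of period 2 is used — shifts +9, +11 over and over.
Undoing it on qlepw: q−9=h, l−11=a, e−9=v, p−11=e, w−9=n.

haven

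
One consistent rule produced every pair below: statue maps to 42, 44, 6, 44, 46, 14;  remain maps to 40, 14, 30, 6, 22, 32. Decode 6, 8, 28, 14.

s(#19)→42 and t(#20)→44: differences scale by 2, so n = 2·pos + 4. Each letter becomes 2×(its alphabet position, a=1..z=26) + 4.
Undoing it on 6, 8, 28, 14: 6→(6−4)÷2=1=a, 8→(8−4)÷2=2=b, 28→(28−4)÷2=12=l, 14→(14−4)÷2=5=e.

able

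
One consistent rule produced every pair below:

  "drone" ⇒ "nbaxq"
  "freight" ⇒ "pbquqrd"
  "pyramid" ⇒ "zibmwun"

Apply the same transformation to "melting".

The shift depends on letter class: consonant d→n is +10, but vowel o→a is +12. Two shifts are in play — +12 for a/e/i/o/u, +10 for every other letter.
Applying it to melting: m(cons)+10=w, e(vowel)+12=q, l(cons)+10=v, t(cons)+10=d, i(vowel)+12=u, n(cons)+10=x, g(cons)+10=q.

wqvduxq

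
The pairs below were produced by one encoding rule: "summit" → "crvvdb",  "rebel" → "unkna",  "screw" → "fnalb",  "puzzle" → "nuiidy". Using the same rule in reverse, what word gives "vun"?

The output letters match the input read backwards, each shifted +9: summit reversed is timmus. Read the word backwards and shift each letter +9.
Undoing it on vun: shift back: v−9=m, u−9=l, n−9=e → mle; then reverse → elm.

elm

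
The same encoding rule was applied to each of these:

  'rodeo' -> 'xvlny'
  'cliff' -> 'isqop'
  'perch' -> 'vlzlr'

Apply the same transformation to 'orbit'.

The shift increases by 1 at each position, starting from +6: 6, 7, 8, ….
Applying it to orbit: o+6=u, r+7=y, b+8=j, i+9=r, t+10=d.

uyjrd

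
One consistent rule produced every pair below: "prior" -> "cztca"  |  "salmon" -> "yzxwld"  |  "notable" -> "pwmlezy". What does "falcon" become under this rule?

yznwlq

The output letters match the input read backwards, each shifted +11: prior reversed is roirp. The word is reversed, then every letter is shifted forward by 11.
Applying it to falcon: reverse → noclaf; then shift: n+11=y, o+11=z, c+11=n, l+11=w, a+11=l, f+11=q.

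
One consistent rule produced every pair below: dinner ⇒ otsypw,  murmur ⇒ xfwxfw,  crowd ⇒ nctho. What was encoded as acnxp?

Shifts by position in dinner: pos 0: d→o (+11), pos 1: i→t (+11), pos 2: n→s (+5), pos 3: n→y (+11), pos 4: e→p (+11), pos 5: r→w (+5) — repeating every 3. A repeating key of period 3 is used — shifts +11, +11, +5 over and over.
Reversing it on acnxp: a−11=p, c−11=r, n−5=i, x−11=m, p−11=e.

prime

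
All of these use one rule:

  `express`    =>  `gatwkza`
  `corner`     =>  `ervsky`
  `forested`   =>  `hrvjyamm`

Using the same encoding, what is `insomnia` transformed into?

kqwtsuqj

Each letter shifts forward by (position + 2), i.e. 2, 3, 4, … — the shift grows by one for each successive letter.
Applying it to insomnia: i+2=k, n+3=q, s+4=w, o+5=t, m+6=s, n+7=u, i+8=q, a+9=j.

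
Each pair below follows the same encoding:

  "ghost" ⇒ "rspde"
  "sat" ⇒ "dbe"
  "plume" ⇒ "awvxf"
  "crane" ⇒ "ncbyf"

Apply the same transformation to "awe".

bhf

The shift depends on letter class: consonant g→r is +11, but vowel o→p is +1. The rule splits by letter class: vowels +1, consonants +11.
Applying it to awe: a(vowel)+1=b, w(cons)+11=h, e(vowel)+1=f.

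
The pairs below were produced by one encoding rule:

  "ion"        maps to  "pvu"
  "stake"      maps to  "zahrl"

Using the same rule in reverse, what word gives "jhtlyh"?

camera

Compare letters: i→p is +7, o→v is +7, n→u is +7 — a constant shift. Each letter is shifted forward by 7 in the alphabet (a Caesar shift of +7).
Decoding jhtlyh: j−7=c, h−7=a, t−7=m, l−7=e, y−7=r, h−7=a.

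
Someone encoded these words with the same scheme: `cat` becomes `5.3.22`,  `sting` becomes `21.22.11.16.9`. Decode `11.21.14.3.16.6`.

Each letter is replaced by its alphabet position (a=1..z=26) + 2.
Reversing it on 11.21.14.3.16.6: 11→(11−2)÷1=9=i, 21→(21−2)÷1=19=s, 14→(14−2)÷1=12=l, 3→(3−2)÷1=1=a, 16→(16−2)÷1=14=n, 6→(6−2)÷1=4=d.

island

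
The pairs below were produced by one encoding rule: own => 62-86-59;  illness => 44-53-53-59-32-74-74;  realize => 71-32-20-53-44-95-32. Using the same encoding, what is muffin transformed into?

o(#15)→62 and w(#23)→86: differences scale by 3, so n = 3·pos + 17. With a=1..z=26, the number is 3·pos + 17.
Applying it to muffin: m=13→56, u=21→80, f=6→35, f=6→35, i=9→44, n=14→59.

56-80-35-35-44-59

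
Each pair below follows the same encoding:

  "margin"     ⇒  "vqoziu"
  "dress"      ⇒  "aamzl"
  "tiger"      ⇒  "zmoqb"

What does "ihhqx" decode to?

pizza

The output letters match the input read backwards, each shifted +8: margin reversed is nigram. Two steps: reverse the string, then apply a Caesar shift of +8.
Undoing it on ihhqx: shift back: i−8=a, h−8=z, h−8=z, q−8=i, x−8=p → azzip; then reverse → pizza.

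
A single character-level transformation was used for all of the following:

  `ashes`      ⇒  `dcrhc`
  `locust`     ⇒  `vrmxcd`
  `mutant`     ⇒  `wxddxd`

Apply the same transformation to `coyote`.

The shift depends on letter class: consonant s→c is +10, but vowel a→d is +3. Vowels shift forward by 3 and consonants shift forward by 10.
On coyote: c(cons)+10=m, o(vowel)+3=r, y(cons)+10=i, o(vowel)+3=r, t(cons)+10=d, e(vowel)+3=h.

mrirdh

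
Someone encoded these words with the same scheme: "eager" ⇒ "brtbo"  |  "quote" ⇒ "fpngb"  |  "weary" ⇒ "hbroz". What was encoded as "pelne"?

union

e(4)→b(1) and a(0)→r(17) fit y≡9x+17 (mod 26); the inverse of 9 mod 26 is 3. Each letter's alphabet position (a=0..z=25) is mapped through 9·x+17 mod 26 — an affine cipher.
Undoing it on pelne: p(15)→3·(15−17)≡20=u; e(4)→3·(4−17)≡13=n; l(11)→3·(11−17)≡8=i; n(13)→3·(13−17)≡14=o; e(4)→3·(4−17)≡13=n (all mod 26).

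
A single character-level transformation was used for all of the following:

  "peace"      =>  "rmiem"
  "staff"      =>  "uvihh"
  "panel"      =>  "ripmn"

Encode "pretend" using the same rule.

rtmvmpf

The shift depends on letter class: consonant p→r is +2, but vowel e→m is +8. Two shifts are in play — +8 for a/e/i/o/u, +2 for every other letter.
Applying it to pretend: p(cons)+2=r, r(cons)+2=t, e(vowel)+8=m, t(cons)+2=v, e(vowel)+8=m, n(cons)+2=p, d(cons)+2=f.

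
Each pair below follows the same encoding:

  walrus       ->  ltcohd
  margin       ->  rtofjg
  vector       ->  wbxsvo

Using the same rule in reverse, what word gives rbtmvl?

w(22)→l(11) and a(0)→t(19) fit y≡15x+19 (mod 26); the inverse of 15 mod 26 is 7. Treating letters as 0–25, the rule is x ↦ 15x + 19 (mod 26).
Decoding rbtmvl: r(17)→7·(17−19)≡12=m; b(1)→7·(1−19)≡4=e; t(19)→7·(19−19)≡0=a; m(12)→7·(12−19)≡3=d; v(21)→7·(21−19)≡14=o; l(11)→7·(11−19)≡22=w (all mod 26).

meadow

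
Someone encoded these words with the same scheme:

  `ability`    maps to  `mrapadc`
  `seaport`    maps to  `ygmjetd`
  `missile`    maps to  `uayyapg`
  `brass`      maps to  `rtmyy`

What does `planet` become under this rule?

jpmzgd

a(0)→m(12) and b(1)→r(17) fit y≡5x+12 (mod 26); the inverse of 5 mod 26 is 21. This is an affine cipher: with a=0,…,z=25, each position x becomes (5x+12) mod 26.
Applying it to planet: p(15)→5·15+12≡9=j; l(11)→5·11+12≡15=p; a(0)→5·0+12≡12=m; n(13)→5·13+12≡25=z; e(4)→5·4+12≡6=g; t(19)→5·19+12≡3=d (all mod 26).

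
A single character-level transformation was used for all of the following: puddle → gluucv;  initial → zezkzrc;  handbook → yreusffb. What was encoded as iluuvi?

rudder

Compare letters: p→g is +17, u→l is +17, d→u is +17 — a constant shift. This is a Caesar cipher with shift 17.
Undoing it on iluuvi: i−17=r, l−17=u, u−17=d, u−17=d, v−17=e, i−17=r.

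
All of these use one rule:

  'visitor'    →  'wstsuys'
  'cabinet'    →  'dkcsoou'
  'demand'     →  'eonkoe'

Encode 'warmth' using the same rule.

xksnui

The shift depends on letter class: consonant v→w is +1, but vowel i→s is +10. The rule splits by letter class: vowels +10, consonants +1.
For warmth: w(cons)+1=x, a(vowel)+10=k, r(cons)+1=s, m(cons)+1=n, t(cons)+1=u, h(cons)+1=i.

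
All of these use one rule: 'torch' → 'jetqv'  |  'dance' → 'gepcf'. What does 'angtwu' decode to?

surely

The output letters match the input read backwards, each shifted +2: torch reversed is hcrot. Read the word backwards and shift each letter +2.
Decoding angtwu: shift back: a−2=y, n−2=l, g−2=e, t−2=r, w−2=u, u−2=s → ylerus; then reverse → surely.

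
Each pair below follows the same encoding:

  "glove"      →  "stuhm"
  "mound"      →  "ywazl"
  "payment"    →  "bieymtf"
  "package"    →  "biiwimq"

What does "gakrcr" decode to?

useful

Shifts by position in glove: pos 0: g→s (+12), pos 1: l→t (+8), pos 2: o→u (+6), pos 3: v→h (+12), pos 4: e→m (+8) — repeating every 3. A repeating key of period 3 is used — shifts +12, +8, +6 over and over.
Decoding gakrcr: g−12=u, a−8=s, k−6=e, r−12=f, c−8=u, r−6=l.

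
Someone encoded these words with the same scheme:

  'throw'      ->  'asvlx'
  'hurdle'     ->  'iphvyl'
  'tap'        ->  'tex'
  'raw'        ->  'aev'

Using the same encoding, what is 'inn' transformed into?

rrm

The word is reversed, then every letter is shifted forward by 4.
On inn: reverse → nni; then shift: n+4=r, n+4=r, i+4=m.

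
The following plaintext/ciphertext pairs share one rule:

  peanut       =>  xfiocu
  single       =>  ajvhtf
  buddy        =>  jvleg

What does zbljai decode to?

radish

Shifts by position in peanut: pos 0: p→x (+8), pos 1: e→f (+1), pos 2: a→i (+8), pos 3: n→o (+1) — repeating every 2. A repeating key of period 2 is used — shifts +8, +1 over and over.
Undoing it on zbljai: z−8=r, b−1=a, l−8=d, j−1=i, a−8=s, i−1=h.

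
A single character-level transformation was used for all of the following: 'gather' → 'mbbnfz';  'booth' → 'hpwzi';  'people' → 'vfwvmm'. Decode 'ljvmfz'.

Shifts by position in gather: pos 0: g→m (+6), pos 1: a→b (+1), pos 2: t→b (+8), pos 3: h→n (+6), pos 4: e→f (+1), pos 5: r→z (+8) — repeating every 3. A repeating key of period 3 is used — shifts +6, +1, +8 over and over.
Decoding ljvmfz: l−6=f, j−1=i, v−8=n, m−6=g, f−1=e, z−8=r.

finger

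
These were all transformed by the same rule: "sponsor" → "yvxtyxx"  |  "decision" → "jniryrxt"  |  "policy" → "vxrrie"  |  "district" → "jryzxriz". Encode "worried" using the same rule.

The shift depends on letter class: consonant s→y is +6, but vowel o→x is +9. Vowels shift forward by 9 and consonants shift forward by 6.
For worried: w(cons)+6=c, o(vowel)+9=x, r(cons)+6=x, r(cons)+6=x, i(vowel)+9=r, e(vowel)+9=n, d(cons)+6=j.

cxxxrnj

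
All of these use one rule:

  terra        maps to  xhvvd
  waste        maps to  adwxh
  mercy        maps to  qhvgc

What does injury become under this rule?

The shift depends on letter class: consonant t→x is +4, but vowel e→h is +3. The rule splits by letter class: vowels +3, consonants +4.
For injury: i(vowel)+3=l, n(cons)+4=r, j(cons)+4=n, u(vowel)+3=x, r(cons)+4=v, y(cons)+4=c.

lrnxvc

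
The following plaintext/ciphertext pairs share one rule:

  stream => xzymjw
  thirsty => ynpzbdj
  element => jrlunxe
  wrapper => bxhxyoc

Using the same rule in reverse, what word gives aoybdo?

virtue

In stream: s→x is +5, t→z is +6, r→y is +7, e→m is +8 — the shift increases by 1 each position. Letter i (0-indexed) is shifted by i+5, so successive shifts are 5, 6, 7, ….
Decoding aoybdo: a−5=v, o−6=i, y−7=r, b−8=t, d−9=u, o−10=e.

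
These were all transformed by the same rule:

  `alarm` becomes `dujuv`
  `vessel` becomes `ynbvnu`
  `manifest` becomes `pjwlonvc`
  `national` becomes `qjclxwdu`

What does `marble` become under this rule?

The shifts repeat in a cycle of length 3: positions 0,1,… shift by +3, +9, +9, then the pattern repeats.
For marble: m+3=p, a+9=j, r+9=a, b+3=e, l+9=u, e+9=n.

pjaeun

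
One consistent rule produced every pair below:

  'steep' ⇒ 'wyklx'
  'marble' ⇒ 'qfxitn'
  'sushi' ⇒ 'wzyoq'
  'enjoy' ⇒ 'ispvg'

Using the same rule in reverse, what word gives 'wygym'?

stare

In steep: s→w is +4, t→y is +5, e→k is +6, e→l is +7 — the shift increases by 1 each position. The shift increases by 1 at each position, starting from +4: 4, 5, 6, ….
Reversing it on wygym: w−4=s, y−5=t, g−6=a, y−7=r, m−8=e.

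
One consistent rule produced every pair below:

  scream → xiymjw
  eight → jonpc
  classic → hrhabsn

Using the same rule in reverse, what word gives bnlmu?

Letter i (0-indexed) is shifted by i+5, so successive shifts are 5, 6, 7, ….
Reversing it on bnlmu: b−5=w, n−6=h, l−7=e, m−8=e, u−9=l.

wheel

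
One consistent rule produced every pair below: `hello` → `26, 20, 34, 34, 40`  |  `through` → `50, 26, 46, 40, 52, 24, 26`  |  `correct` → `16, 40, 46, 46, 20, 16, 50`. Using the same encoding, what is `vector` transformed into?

h(#8)→26 and e(#5)→20: differences scale by 2, so n = 2·pos + 10. The formula is n = 2×(alphabet index, a=1) + 10.
On vector: v=22→54, e=5→20, c=3→16, t=20→50, o=15→40, r=18→46.

54, 20, 16, 50, 40, 46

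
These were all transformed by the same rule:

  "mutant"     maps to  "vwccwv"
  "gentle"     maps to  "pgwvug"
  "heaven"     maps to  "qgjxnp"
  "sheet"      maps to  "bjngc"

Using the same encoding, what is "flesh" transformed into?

Shifts by position in mutant: pos 0: m→v (+9), pos 1: u→w (+2), pos 2: t→c (+9), pos 3: a→c (+2) — repeating every 2. A repeating key of period 2 is used — shifts +9, +2 over and over.
On flesh: f+9=o, l+2=n, e+9=n, s+2=u, h+9=q.

onnuq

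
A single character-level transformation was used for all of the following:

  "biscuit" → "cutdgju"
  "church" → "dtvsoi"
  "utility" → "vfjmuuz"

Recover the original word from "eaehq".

dodge

Shifts by position in biscuit: pos 0: b→c (+1), pos 1: i→u (+12), pos 2: s→t (+1), pos 3: c→d (+1), pos 4: u→g (+12), pos 5: i→j (+1) — repeating every 3. It's a Vigenère-style cipher with numeric key [1,12,1]: position i shifts by key[i mod 3].
Decoding eaehq: e−1=d, a−12=o, e−1=d, h−1=g, q−12=e.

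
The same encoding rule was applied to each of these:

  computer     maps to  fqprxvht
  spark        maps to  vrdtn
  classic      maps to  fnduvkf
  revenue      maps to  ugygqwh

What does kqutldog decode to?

Shifts by position in computer: pos 0: c→f (+3), pos 1: o→q (+2), pos 2: m→p (+3), pos 3: p→r (+2) — repeating every 2. The shifts repeat in a cycle of length 2: positions 0,1,… shift by +3, +2, then the pattern repeats.
Undoing it on kqutldog: k−3=h, q−2=o, u−3=r, t−2=r, l−3=i, d−2=b, o−3=l, g−2=e.

horrible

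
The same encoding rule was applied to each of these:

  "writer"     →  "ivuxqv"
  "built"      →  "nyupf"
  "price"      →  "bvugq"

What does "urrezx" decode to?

Shifts by position in writer: pos 0: w→i (+12), pos 1: r→v (+4), pos 2: i→u (+12), pos 3: t→x (+4) — repeating every 2. A repeating key of period 2 is used — shifts +12, +4 over and over.
Undoing it on urrezx: u−12=i, r−4=n, r−12=f, e−4=a, z−12=n, x−4=t.

infant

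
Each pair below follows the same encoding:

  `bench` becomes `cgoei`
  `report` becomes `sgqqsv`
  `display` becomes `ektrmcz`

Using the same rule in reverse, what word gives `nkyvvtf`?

mixture

The shifts repeat in a cycle of length 2: positions 0,1,… shift by +1, +2, then the pattern repeats.
Undoing it on nkyvvtf: n−1=m, k−2=i, y−1=x, v−2=t, v−1=u, t−2=r, f−1=e.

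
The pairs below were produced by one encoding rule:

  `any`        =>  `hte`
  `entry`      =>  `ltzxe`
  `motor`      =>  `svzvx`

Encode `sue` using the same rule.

The shift depends on letter class: consonant n→t is +6, but vowel a→h is +7. Two shifts are in play — +7 for a/e/i/o/u, +6 for every other letter.
Applying it to sue: s(cons)+6=y, u(vowel)+7=b, e(vowel)+7=l.

ybl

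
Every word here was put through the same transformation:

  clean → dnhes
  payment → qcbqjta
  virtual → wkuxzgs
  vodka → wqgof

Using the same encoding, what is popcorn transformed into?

In clean: c→d is +1, l→n is +2, e→h is +3, a→e is +4 — the shift increases by 1 each position. Each letter shifts forward by (position + 1), i.e. 1, 2, 3, … — the shift grows by one for each successive letter.
For popcorn: p+1=q, o+2=q, p+3=s, c+4=g, o+5=t, r+6=x, n+7=u.

qqsgtxu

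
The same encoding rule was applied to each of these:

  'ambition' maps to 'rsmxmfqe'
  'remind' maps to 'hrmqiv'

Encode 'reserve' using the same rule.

Two steps: reverse the string, then apply a Caesar shift of +4.
For reserve: reverse → evreser; then shift: e+4=i, v+4=z, r+4=v, e+4=i, s+4=w, e+4=i, r+4=v.

izviwiv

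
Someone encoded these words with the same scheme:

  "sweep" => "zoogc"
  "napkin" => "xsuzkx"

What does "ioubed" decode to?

turkey

The output letters match the input read backwards, each shifted +10: sweep reversed is peews. Read the word backwards and shift each letter +10.
Reversing it on ioubed: shift back: i−10=y, o−10=e, u−10=k, b−10=r, e−10=u, d−10=t → yekrut; then reverse → turkey.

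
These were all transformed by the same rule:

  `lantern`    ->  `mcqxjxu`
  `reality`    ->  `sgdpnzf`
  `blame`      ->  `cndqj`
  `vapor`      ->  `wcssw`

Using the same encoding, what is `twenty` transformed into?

uyhrye

In lantern: l→m is +1, a→c is +2, n→q is +3, t→x is +4 — the shift increases by 1 each position. Each letter shifts forward by (position + 1), i.e. 1, 2, 3, … — the shift grows by one for each successive letter.
Applying it to twenty: t+1=u, w+2=y, e+3=h, n+4=r, t+5=y, y+6=e.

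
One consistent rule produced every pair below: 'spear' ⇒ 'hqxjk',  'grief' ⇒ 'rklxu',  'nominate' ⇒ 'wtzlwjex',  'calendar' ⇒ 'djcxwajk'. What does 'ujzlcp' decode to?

s(18)→h(7) and p(15)→q(16) fit y≡23x+9 (mod 26); the inverse of 23 mod 26 is 17. Each letter's alphabet position (a=0..z=25) is mapped through 23·x+9 mod 26 — an affine cipher.
Reversing it on ujzlcp: u(20)→17·(20−9)≡5=f; j(9)→17·(9−9)≡0=a; z(25)→17·(25−9)≡12=m; l(11)→17·(11−9)≡8=i; c(2)→17·(2−9)≡11=l; p(15)→17·(15−9)≡24=y (all mod 26).

family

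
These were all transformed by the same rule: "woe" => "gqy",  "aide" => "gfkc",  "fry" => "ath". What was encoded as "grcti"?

grape

Two steps: reverse the string, then apply a Caesar shift of +2.
Undoing it on grcti: shift back: g−2=e, r−2=p, c−2=a, t−2=r, i−2=g → eparg; then reverse → grape.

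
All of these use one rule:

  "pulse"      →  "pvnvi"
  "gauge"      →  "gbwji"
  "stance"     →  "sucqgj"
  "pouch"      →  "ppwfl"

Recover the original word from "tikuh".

third

Letter i (0-indexed) is shifted by i+0, so successive shifts are 0, 1, 2, ….
Undoing it on tikuh: t−0=t, i−1=h, k−2=i, u−3=r, h−4=d.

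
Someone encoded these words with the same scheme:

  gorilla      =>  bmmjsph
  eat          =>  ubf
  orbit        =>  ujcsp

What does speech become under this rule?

idffqt

The output letters match the input read backwards, each shifted +1: gorilla reversed is allirog. Read the word backwards and shift each letter +1.
On speech: reverse → hceeps; then shift: h+1=i, c+1=d, e+1=f, e+1=f, p+1=q, s+1=t.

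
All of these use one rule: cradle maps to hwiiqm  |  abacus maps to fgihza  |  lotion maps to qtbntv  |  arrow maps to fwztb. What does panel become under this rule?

ufvjq

Shifts by position in cradle: pos 0: c→h (+5), pos 1: r→w (+5), pos 2: a→i (+8), pos 3: d→i (+5), pos 4: l→q (+5), pos 5: e→m (+8) — repeating every 3. The shifts repeat in a cycle of length 3: positions 0,1,… shift by +5, +5, +8, then the pattern repeats.
For panel: p+5=u, a+5=f, n+8=v, e+5=j, l+5=q.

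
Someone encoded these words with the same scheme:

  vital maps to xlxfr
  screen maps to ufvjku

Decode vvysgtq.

In vital: v→x is +2, i→l is +3, t→x is +4, a→f is +5 — the shift increases by 1 each position. The shift increases by 1 at each position, starting from +2: 2, 3, 4, ….
Undoing it on vvysgtq: v−2=t, v−3=s, y−4=u, s−5=n, g−6=a, t−7=m, q−8=i.

tsunami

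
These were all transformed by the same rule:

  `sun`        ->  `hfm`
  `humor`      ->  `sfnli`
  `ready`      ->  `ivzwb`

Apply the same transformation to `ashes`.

zhsvh

Each letter is replaced by its mirror in the alphabet: a↔z, b↔y, c↔x, and so on (the Atbash cipher).
For ashes: a↔z, s↔h, h↔s, e↔v, s↔h.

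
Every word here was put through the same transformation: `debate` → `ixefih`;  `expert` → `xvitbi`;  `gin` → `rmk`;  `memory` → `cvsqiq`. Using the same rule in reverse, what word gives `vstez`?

Read the word backwards and shift each letter +4.
Reversing it on vstez: shift back: v−4=r, s−4=o, t−4=p, e−4=a, z−4=v → ropav; then reverse → vapor.

vapor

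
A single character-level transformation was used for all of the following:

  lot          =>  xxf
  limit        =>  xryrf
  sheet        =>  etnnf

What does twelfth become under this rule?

The shift depends on letter class: consonant l→x is +12, but vowel o→x is +9. Vowels shift forward by 9 and consonants shift forward by 12.
Applying it to twelfth: t(cons)+12=f, w(cons)+12=i, e(vowel)+9=n, l(cons)+12=x, f(cons)+12=r, t(cons)+12=f, h(cons)+12=t.

finxrft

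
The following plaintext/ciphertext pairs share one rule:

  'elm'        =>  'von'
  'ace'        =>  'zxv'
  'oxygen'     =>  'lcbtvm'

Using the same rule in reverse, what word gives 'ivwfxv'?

Each pair mirrors across the alphabet (e↔v, l↔o, m↔n): positions sum to 25. Letters are reflected about the middle of the alphabet (position → 25−position): Atbash.
Decoding ivwfxv: i↔r, v↔e, w↔d, f↔u, x↔c, v↔e.

reduce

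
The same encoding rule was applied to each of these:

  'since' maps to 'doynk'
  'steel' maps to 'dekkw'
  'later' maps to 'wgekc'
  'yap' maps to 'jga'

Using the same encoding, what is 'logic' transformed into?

Vowels shift forward by 6 and consonants shift forward by 11.
For logic: l(cons)+11=w, o(vowel)+6=u, g(cons)+11=r, i(vowel)+6=o, c(cons)+11=n.

wuron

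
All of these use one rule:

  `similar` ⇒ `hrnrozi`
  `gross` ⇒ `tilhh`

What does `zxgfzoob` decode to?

Each pair mirrors across the alphabet (s↔h, i↔r, m↔n): positions sum to 25. Letters are reflected about the middle of the alphabet (position → 25−position): Atbash.
Reversing it on zxgfzoob: z↔a, x↔c, g↔t, f↔u, z↔a, o↔l, o↔l, b↔y.

actually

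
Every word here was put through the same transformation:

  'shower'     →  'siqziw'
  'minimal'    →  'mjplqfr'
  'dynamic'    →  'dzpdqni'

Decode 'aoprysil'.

In shower: s→s is +0, h→i is +1, o→q is +2, w→z is +3 — the shift increases by 1 each position. The shift increases by 1 at each position, starting from +0: 0, 1, 2, ….
Undoing it on aoprysil: a−0=a, o−1=n, p−2=n, r−3=o, y−4=u, s−5=n, i−6=c, l−7=e.

announce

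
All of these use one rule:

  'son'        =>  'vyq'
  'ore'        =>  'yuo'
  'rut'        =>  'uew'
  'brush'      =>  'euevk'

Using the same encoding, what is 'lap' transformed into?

oks

The shift depends on letter class: consonant s→v is +3, but vowel o→y is +10. The rule splits by letter class: vowels +10, consonants +3.
On lap: l(cons)+3=o, a(vowel)+10=k, p(cons)+3=s.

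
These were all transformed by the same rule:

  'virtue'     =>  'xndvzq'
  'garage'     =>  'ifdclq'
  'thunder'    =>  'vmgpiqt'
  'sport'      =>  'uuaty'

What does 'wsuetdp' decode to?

Shifts by position in virtue: pos 0: v→x (+2), pos 1: i→n (+5), pos 2: r→d (+12), pos 3: t→v (+2), pos 4: u→z (+5), pos 5: e→q (+12) — repeating every 3. It's a Vigenère-style cipher with numeric key [2,5,12]: position i shifts by key[i mod 3].
Decoding wsuetdp: w−2=u, s−5=n, u−12=i, e−2=c, t−5=o, d−12=r, p−2=n.

unicorn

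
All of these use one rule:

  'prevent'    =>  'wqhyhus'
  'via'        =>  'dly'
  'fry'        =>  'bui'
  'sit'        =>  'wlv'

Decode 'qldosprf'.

complain

The output letters match the input read backwards, each shifted +3: prevent reversed is tneverp. Two steps: reverse the string, then apply a Caesar shift of +3.
Reversing it on qldosprf: shift back: q−3=n, l−3=i, d−3=a, o−3=l, s−3=p, p−3=m, r−3=o, f−3=c → nialpmoc; then reverse → complain.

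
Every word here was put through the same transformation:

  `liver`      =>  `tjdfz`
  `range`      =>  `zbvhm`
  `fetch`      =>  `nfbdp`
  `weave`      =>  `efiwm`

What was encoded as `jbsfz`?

Shifts by position in liver: pos 0: l→t (+8), pos 1: i→j (+1), pos 2: v→d (+8), pos 3: e→f (+1) — repeating every 2. It's a Vigenère-style cipher with numeric key [8,1]: position i shifts by key[i mod 2].
Reversing it on jbsfz: j−8=b, b−1=a, s−8=k, f−1=e, z−8=r.

baker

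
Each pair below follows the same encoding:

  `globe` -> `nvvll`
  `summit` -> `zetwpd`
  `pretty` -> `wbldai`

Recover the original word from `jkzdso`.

castle

Shifts by position in globe: pos 0: g→n (+7), pos 1: l→v (+10), pos 2: o→v (+7), pos 3: b→l (+10) — repeating every 2. A repeating key of period 2 is used — shifts +7, +10 over and over.
Undoing it on jkzdso: j−7=c, k−10=a, z−7=s, d−10=t, s−7=l, o−10=e.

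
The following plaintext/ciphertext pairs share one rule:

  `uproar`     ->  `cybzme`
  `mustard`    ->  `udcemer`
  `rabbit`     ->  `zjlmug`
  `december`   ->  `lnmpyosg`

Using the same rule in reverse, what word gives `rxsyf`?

joint

In uproar: u→c is +8, p→y is +9, r→b is +10, o→z is +11 — the shift increases by 1 each position. Letter i (0-indexed) is shifted by i+8, so successive shifts are 8, 9, 10, ….
Decoding rxsyf: r−8=j, x−9=o, s−10=i, y−11=n, f−12=t.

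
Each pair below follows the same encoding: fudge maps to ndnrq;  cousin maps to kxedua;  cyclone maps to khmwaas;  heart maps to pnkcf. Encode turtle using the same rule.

Each letter shifts forward by (position + 8), i.e. 8, 9, 10, … — the shift grows by one for each successive letter.
For turtle: t+8=b, u+9=d, r+10=b, t+11=e, l+12=x, e+13=r.

bdbexr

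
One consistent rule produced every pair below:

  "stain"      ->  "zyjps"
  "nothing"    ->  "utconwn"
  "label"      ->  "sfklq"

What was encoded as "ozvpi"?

It's a Vigenère-style cipher with numeric key [7,5,9]: position i shifts by key[i mod 3].
Undoing it on ozvpi: o−7=h, z−5=u, v−9=m, p−7=i, i−5=d.

humid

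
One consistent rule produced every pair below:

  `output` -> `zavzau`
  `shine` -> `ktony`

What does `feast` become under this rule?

Two steps: reverse the string, then apply a Caesar shift of +6.
For feast: reverse → tsaef; then shift: t+6=z, s+6=y, a+6=g, e+6=k, f+6=l.

zygkl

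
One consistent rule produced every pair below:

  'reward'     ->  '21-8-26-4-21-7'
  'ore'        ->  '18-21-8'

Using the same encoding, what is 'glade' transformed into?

10-15-4-7-8

The number is (letter's place in the alphabet, a=1) + 3.
Applying it to glade: g=7→10, l=12→15, a=1→4, d=4→7, e=5→8.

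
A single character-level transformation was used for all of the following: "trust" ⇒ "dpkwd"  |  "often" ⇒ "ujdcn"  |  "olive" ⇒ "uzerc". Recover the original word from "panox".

t(19)→d(3) and r(17)→p(15) fit y≡7x+0 (mod 26); the inverse of 7 mod 26 is 15. Each letter's alphabet position (a=0..z=25) is mapped through 7·x+0 mod 26 — an affine cipher.
Decoding panox: p(15)→15·(15−0)≡17=r; a(0)→15·(0−0)≡0=a; n(13)→15·(13−0)≡13=n; o(14)→15·(14−0)≡2=c; x(23)→15·(23−0)≡7=h (all mod 26).

ranch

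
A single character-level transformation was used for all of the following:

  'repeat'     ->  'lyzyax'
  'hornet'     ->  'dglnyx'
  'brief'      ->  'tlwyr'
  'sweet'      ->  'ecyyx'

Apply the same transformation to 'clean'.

mbyan

r(17)→l(11) and e(4)→y(24) fit y≡19x+0 (mod 26); the inverse of 19 mod 26 is 11. Treating letters as 0–25, the rule is x ↦ 19x + 0 (mod 26).
On clean: c(2)→19·2+0≡12=m; l(11)→19·11+0≡1=b; e(4)→19·4+0≡24=y; a(0)→19·0+0≡0=a; n(13)→19·13+0≡13=n (all mod 26).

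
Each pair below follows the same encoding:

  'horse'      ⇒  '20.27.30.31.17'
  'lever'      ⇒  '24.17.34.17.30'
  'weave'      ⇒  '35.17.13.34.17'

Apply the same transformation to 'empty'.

h is letter #8 and maps to 20: an offset of 12. Each letter is replaced by its alphabet position (a=1..z=26) + 12.
Applying it to empty: e=5→17, m=13→25, p=16→28, t=20→32, y=25→37.

17.25.28.32.37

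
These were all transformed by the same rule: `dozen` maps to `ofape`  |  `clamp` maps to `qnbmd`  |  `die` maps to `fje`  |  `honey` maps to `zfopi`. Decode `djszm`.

The word is reversed, then every letter is shifted forward by 1.
Reversing it on djszm: shift back: d−1=c, j−1=i, s−1=r, z−1=y, m−1=l → ciryl; then reverse → lyric.

lyric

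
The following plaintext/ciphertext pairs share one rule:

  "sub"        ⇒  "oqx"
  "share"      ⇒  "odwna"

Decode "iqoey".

music

Compare letters: s→o is +22, u→q is +22, b→x is +22 — a constant shift. It's a constant shift of +22 (ROT22).
Reversing it on iqoey: i−22=m, q−22=u, o−22=s, e−22=i, y−22=c.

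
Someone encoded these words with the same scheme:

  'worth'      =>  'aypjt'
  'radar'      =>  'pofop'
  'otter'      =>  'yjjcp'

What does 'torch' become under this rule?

jypit

w(22)→a(0) and o(14)→y(24) fit y≡23x+14 (mod 26); the inverse of 23 mod 26 is 17. Each letter's alphabet position (a=0..z=25) is mapped through 23·x+14 mod 26 — an affine cipher.
For torch: t(19)→23·19+14≡9=j; o(14)→23·14+14≡24=y; r(17)→23·17+14≡15=p; c(2)→23·2+14≡8=i; h(7)→23·7+14≡19=t (all mod 26).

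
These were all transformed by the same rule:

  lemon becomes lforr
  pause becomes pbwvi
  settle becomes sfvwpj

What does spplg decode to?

sonic

In lemon: l→l is +0, e→f is +1, m→o is +2, o→r is +3 — the shift increases by 1 each position. Each letter shifts forward by its position index (0, 1, 2, …) — the shift grows by one for each successive letter.
Decoding spplg: s−0=s, p−1=o, p−2=n, l−3=i, g−4=c.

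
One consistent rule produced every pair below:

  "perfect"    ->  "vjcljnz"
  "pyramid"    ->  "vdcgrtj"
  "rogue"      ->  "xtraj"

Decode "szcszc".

murmur

Shifts by position in perfect: pos 0: p→v (+6), pos 1: e→j (+5), pos 2: r→c (+11), pos 3: f→l (+6), pos 4: e→j (+5), pos 5: c→n (+11) — repeating every 3. A repeating key of period 3 is used — shifts +6, +5, +11 over and over.
Decoding szcszc: s−6=m, z−5=u, c−11=r, s−6=m, z−5=u, c−11=r.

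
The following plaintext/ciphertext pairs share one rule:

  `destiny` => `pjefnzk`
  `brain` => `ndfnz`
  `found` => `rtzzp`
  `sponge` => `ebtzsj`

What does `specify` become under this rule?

ebjonrk

The shift depends on letter class: consonant d→p is +12, but vowel e→j is +5. Two shifts are in play — +5 for a/e/i/o/u, +12 for every other letter.
On specify: s(cons)+12=e, p(cons)+12=b, e(vowel)+5=j, c(cons)+12=o, i(vowel)+5=n, f(cons)+12=r, y(cons)+12=k.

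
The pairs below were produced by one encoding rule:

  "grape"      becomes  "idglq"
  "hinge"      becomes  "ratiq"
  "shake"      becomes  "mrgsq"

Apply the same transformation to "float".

zbcgv

Each letter's alphabet position (a=0..z=25) is mapped through 9·x+6 mod 26 — an affine cipher.
On float: f(5)→9·5+6≡25=z; l(11)→9·11+6≡1=b; o(14)→9·14+6≡2=c; a(0)→9·0+6≡6=g; t(19)→9·19+6≡21=v (all mod 26).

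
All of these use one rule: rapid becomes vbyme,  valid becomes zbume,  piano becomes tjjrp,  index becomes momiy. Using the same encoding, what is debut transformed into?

It's a Vigenère-style cipher with numeric key [4,1,9]: position i shifts by key[i mod 3].
For debut: d+4=h, e+1=f, b+9=k, u+4=y, t+1=u.

hfkyu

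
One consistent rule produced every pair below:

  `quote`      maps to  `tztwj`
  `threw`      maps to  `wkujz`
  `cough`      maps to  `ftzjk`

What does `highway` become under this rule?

knjkzfb

Two shifts are in play — +5 for a/e/i/o/u, +3 for every other letter.
For highway: h(cons)+3=k, i(vowel)+5=n, g(cons)+3=j, h(cons)+3=k, w(cons)+3=z, a(vowel)+5=f, y(cons)+3=b.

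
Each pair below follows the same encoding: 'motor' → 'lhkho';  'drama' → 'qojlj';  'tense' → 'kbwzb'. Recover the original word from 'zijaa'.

shall

m(12)→l(11) and o(14)→h(7) fit y≡11x+9 (mod 26); the inverse of 11 mod 26 is 19. Treating letters as 0–25, the rule is x ↦ 11x + 9 (mod 26).
Reversing it on zijaa: z(25)→19·(25−9)≡18=s; i(8)→19·(8−9)≡7=h; j(9)→19·(9−9)≡0=a; a(0)→19·(0−9)≡11=l; a(0)→19·(0−9)≡11=l (all mod 26).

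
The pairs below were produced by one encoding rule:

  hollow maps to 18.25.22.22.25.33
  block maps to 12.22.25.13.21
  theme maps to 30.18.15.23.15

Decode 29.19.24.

The number is (letter's place in the alphabet, a=1) + 10.
Reversing it on 29.19.24: 29→(29−10)÷1=19=s, 19→(19−10)÷1=9=i, 24→(24−10)÷1=14=n.

sin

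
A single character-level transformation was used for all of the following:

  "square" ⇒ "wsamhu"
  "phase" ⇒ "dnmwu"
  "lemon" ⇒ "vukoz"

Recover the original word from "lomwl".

toast

This is an affine cipher: with a=0,…,z=25, each position x becomes (15x+12) mod 26.
Undoing it on lomwl: l(11)→7·(11−12)≡19=t; o(14)→7·(14−12)≡14=o; m(12)→7·(12−12)≡0=a; w(22)→7·(22−12)≡18=s; l(11)→7·(11−12)≡19=t (all mod 26).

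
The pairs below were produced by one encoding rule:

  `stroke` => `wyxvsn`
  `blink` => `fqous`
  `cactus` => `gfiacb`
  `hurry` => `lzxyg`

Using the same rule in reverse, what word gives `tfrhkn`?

In stroke: s→w is +4, t→y is +5, r→x is +6, o→v is +7 — the shift increases by 1 each position. Each letter shifts forward by (position + 4), i.e. 4, 5, 6, … — the shift grows by one for each successive letter.
Decoding tfrhkn: t−4=p, f−5=a, r−6=l, h−7=a, k−8=c, n−9=e.

palace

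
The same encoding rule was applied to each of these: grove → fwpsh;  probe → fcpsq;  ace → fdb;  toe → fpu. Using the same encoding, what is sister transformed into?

sfutjt

Read the word backwards and shift each letter +1.
For sister: reverse → retsis; then shift: r+1=s, e+1=f, t+1=u, s+1=t, i+1=j, s+1=t.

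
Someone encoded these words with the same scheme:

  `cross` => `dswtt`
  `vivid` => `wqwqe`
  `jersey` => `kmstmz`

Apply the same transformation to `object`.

The shift depends on letter class: consonant c→d is +1, but vowel o→w is +8. Vowels shift forward by 8 and consonants shift forward by 1.
On object: o(vowel)+8=w, b(cons)+1=c, j(cons)+1=k, e(vowel)+8=m, c(cons)+1=d, t(cons)+1=u.

wckmdu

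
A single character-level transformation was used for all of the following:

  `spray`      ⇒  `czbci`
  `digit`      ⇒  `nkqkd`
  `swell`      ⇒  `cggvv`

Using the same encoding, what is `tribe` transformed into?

Vowels shift forward by 2 and consonants shift forward by 10.
For tribe: t(cons)+10=d, r(cons)+10=b, i(vowel)+2=k, b(cons)+10=l, e(vowel)+2=g.

dbklg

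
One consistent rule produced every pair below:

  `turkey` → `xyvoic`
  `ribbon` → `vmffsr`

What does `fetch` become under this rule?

This is a Caesar cipher with shift 4.
For fetch: f+4=j, e+4=i, t+4=x, c+4=g, h+4=l.

jixgl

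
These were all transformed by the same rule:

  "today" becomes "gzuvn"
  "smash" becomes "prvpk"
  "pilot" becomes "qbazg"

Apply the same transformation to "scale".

pdval

t(19)→g(6) and o(14)→z(25) fit y≡17x+21 (mod 26); the inverse of 17 mod 26 is 23. Each letter's alphabet position (a=0..z=25) is mapped through 17·x+21 mod 26 — an affine cipher.
For scale: s(18)→17·18+21≡15=p; c(2)→17·2+21≡3=d; a(0)→17·0+21≡21=v; l(11)→17·11+21≡0=a; e(4)→17·4+21≡11=l (all mod 26).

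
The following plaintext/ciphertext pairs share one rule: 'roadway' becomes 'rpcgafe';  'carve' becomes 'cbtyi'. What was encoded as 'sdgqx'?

scent

In roadway: r→r is +0, o→p is +1, a→c is +2, d→g is +3 — the shift increases by 1 each position. The shift increases by 1 at each position, starting from +0: 0, 1, 2, ….
Undoing it on sdgqx: s−0=s, d−1=c, g−2=e, q−3=n, x−4=t.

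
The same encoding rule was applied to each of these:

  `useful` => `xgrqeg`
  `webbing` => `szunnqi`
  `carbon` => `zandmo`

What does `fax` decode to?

The output letters match the input read backwards, each shifted +12: useful reversed is lufesu. The word is reversed, then every letter is shifted forward by 12.
Undoing it on fax: shift back: f−12=t, a−12=o, x−12=l → tol; then reverse → lot.

lot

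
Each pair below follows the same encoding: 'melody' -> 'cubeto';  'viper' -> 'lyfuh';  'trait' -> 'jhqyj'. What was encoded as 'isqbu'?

Compare letters: m→c is +16, e→u is +16, l→b is +16 — a constant shift. Each letter is shifted forward by 16 in the alphabet (a Caesar shift of +16).
Undoing it on isqbu: i−16=s, s−16=c, q−16=a, b−16=l, u−16=e.

scale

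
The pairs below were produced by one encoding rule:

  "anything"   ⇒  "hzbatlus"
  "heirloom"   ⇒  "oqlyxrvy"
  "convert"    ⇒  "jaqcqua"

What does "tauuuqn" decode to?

morning

Shifts by position in anything: pos 0: a→h (+7), pos 1: n→z (+12), pos 2: y→b (+3), pos 3: t→a (+7), pos 4: h→t (+12), pos 5: i→l (+3) — repeating every 3. The shifts repeat in a cycle of length 3: positions 0,1,… shift by +7, +12, +3, then the pattern repeats.
Undoing it on tauuuqn: t−7=m, a−12=o, u−3=r, u−7=n, u−12=i, q−3=n, n−7=g.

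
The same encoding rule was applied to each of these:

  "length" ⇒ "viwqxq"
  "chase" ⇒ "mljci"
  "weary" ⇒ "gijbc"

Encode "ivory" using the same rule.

It's a Vigenère-style cipher with numeric key [10,4,9]: position i shifts by key[i mod 3].
Applying it to ivory: i+10=s, v+4=z, o+9=x, r+10=b, y+4=c.

szxbc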